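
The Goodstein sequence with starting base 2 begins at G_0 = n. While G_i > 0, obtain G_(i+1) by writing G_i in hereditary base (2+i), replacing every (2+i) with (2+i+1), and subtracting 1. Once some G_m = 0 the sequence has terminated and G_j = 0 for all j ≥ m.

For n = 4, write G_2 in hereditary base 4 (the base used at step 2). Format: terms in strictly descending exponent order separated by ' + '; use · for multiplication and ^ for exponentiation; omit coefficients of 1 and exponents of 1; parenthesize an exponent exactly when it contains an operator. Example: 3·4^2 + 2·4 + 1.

4 —HB2→ 2^2 —bump→ 3^3 = 27 —(−1)→ 26
26 —HB3→ 2·3^2 + 2·3 + 2 —bump→ 2·4^2 + 2·4 + 2 = 42 —(−1)→ 41
41 —HB4→ 2·4^2 + 2·4 + 1 —bump→ 2·5^2 + 2·5 + 1 = 61 —(−1)→ 60

2·4^2 + 2·4 + 1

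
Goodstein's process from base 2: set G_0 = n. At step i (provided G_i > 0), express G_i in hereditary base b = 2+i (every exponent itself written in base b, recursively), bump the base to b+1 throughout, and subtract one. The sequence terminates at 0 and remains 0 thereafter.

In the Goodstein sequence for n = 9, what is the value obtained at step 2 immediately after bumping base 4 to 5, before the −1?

9843

base 2: 9 = 2^(2 + 1) + 1; at 3: 3^(3 + 1) + 1 = 82; next = 81
base 3: 81 = 3^(3 + 1); at 4: 4^(4 + 1) = 1024; next = 1023
base 4: 1023 = 3·4^4 + 3·4^3 + 3·4^2 + 3·4 + 3; at 5: 3·5^5 + 3·5^3 + 3·5^2 + 3·5 + 3 = 9843; next = 9842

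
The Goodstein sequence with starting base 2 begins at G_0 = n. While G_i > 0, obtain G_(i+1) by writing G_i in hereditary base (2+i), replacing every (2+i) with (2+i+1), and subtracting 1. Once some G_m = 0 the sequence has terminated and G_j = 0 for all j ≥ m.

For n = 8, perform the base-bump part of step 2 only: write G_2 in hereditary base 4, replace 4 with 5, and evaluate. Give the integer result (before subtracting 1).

6311

G_0 = 8. HB_2(8) = 2^(2 + 1). Bump = 81. G_1 = 80.
G_1 = 80. HB_3(80) = 2·3^3 + 2·3^2 + 2·3 + 2. Bump = 554. G_2 = 553.
G_2 = 553. HB_4(553) = 2·4^4 + 2·4^2 + 2·4 + 1. Bump = 6311. G_3 = 6310.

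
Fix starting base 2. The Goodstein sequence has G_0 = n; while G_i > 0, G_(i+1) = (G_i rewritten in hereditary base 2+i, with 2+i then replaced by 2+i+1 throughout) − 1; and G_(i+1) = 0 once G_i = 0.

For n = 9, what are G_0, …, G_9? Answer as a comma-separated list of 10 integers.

9, 81, 1023, 9842, 140743, 2471826, 50333399, 1162263921, 30000003325, 855935016215

G_0 = 9. HB_2(9) = 2^(2 + 1) + 1. Bump = 82. G_1 = 81.
G_1 = 81. HB_3(81) = 3^(3 + 1). Bump = 1024. G_2 = 1023.
G_2 = 1023. HB_4(1023) = 3·4^4 + 3·4^3 + 3·4^2 + 3·4 + 3. Bump = 9843. G_3 = 9842.
G_3 = 9842. HB_5(9842) = 3·5^5 + 3·5^3 + 3·5^2 + 3·5 + 2. Bump = 140744. G_4 = 140743.
G_4 = 140743. HB_6(140743) = 3·6^6 + 3·6^3 + 3·6^2 + 3·6 + 1. Bump = 2471827. G_5 = 2471826.
G_5 = 2471826. HB_7(2471826) = 3·7^7 + 3·7^3 + 3·7^2 + 3·7. Bump = 50333400. G_6 = 50333399.
G_6 = 50333399. HB_8(50333399) = 3·8^8 + 3·8^3 + 3·8^2 + 2·8 + 7. Bump = 1162263922. G_7 = 1162263921.
G_7 = 1162263921. HB_9(1162263921) = 3·9^9 + 3·9^3 + 3·9^2 + 2·9 + 6. Bump = 30000003326. G_8 = 30000003325.
G_8 = 30000003325. HB_10(30000003325) = 3·10^10 + 3·10^3 + 3·10^2 + 2·10 + 5. Bump = 855935016216. G_9 = 855935016215.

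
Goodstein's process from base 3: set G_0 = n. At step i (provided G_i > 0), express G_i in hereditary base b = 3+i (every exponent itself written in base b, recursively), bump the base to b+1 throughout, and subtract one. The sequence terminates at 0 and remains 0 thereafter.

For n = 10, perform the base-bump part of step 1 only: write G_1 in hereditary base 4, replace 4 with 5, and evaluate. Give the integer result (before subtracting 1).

25

(0) 10|_3 = 3^2 + 1 ↦ 4^2 + 1|_4 = 17 ⇒ 16
(1) 16|_4 = 4^2 ↦ 5^2|_5 = 25 ⇒ 24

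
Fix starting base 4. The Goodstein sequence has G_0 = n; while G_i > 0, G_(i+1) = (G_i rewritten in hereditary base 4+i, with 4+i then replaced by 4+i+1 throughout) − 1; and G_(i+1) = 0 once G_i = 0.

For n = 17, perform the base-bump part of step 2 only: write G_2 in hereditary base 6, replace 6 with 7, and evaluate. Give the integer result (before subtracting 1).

17 —HB4→ 4^2 + 1 —bump→ 5^2 + 1 = 26 —(−1)→ 25
25 —HB5→ 5^2 —bump→ 6^2 = 36 —(−1)→ 35
35 —HB6→ 5·6 + 5 —bump→ 5·7 + 5 = 40 —(−1)→ 39

40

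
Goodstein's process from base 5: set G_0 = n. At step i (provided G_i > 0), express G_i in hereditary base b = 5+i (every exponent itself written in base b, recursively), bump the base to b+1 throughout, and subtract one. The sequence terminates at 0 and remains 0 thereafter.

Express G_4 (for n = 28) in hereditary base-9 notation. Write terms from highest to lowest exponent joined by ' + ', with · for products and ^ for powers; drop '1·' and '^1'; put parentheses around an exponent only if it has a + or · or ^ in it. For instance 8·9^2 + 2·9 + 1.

8·9 + 8

base 5: 28 = 5^2 + 3; at 6: 6^2 + 3 = 39; next = 38
base 6: 38 = 6^2 + 2; at 7: 7^2 + 2 = 51; next = 50
base 7: 50 = 7^2 + 1; at 8: 8^2 + 1 = 65; next = 64
base 8: 64 = 8^2; at 9: 9^2 = 81; next = 80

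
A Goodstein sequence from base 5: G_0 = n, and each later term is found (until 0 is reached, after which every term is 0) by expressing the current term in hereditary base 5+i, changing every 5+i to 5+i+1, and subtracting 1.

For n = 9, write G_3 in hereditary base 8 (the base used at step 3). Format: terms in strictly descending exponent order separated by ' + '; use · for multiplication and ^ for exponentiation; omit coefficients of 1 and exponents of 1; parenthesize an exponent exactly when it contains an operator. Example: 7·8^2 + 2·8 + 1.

8 + 1

base 5: 9 = 5 + 4; at 6: 6 + 4 = 10; next = 9
base 6: 9 = 6 + 3; at 7: 7 + 3 = 10; next = 9
base 7: 9 = 7 + 2; at 8: 8 + 2 = 10; next = 9
base 8: 9 = 8 + 1; at 9: 9 + 1 = 10; next = 9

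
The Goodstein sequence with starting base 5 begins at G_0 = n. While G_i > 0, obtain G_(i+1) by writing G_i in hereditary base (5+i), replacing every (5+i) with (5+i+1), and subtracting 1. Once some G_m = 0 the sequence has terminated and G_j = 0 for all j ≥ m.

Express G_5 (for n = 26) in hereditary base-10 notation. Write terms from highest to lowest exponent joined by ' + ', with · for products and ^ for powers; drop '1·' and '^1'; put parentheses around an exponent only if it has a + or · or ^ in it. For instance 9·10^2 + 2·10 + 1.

G_0=26  [base 5] 5^2 + 1  →[5↦6]→  6^2 + 1 = 37  −1 ⇒ G_1=36
G_1=36  [base 6] 6^2  →[6↦7]→  7^2 = 49  −1 ⇒ G_2=48
G_2=48  [base 7] 6·7 + 6  →[7↦8]→  6·8 + 6 = 54  −1 ⇒ G_3=53
G_3=53  [base 8] 6·8 + 5  →[8↦9]→  6·9 + 5 = 59  −1 ⇒ G_4=58
G_4=58  [base 9] 6·9 + 4  →[9↦10]→  6·10 + 4 = 64  −1 ⇒ G_5=63
G_5=63  [base 10] 6·10 + 3  →[10↦11]→  6·11 + 3 = 69  −1 ⇒ G_6=68

6·10 + 3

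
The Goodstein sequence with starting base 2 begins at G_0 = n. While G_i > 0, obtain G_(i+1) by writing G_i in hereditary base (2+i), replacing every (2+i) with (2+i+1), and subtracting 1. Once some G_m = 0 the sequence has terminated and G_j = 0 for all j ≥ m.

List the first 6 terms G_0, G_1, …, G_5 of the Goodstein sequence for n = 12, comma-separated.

12, 107, 1065, 15685, 280019, 5764910

step 0: 12 = 2^(2 + 1) + 2^2; sub 3 for 2: 3^(3 + 1) + 3^3; = 108; G_1 = 108−1 = 107
step 1: 107 = 3^(3 + 1) + 2·3^2 + 2·3 + 2; sub 4 for 3: 4^(4 + 1) + 2·4^2 + 2·4 + 2; = 1066; G_2 = 1066−1 = 1065
step 2: 1065 = 4^(4 + 1) + 2·4^2 + 2·4 + 1; sub 5 for 4: 5^(5 + 1) + 2·5^2 + 2·5 + 1; = 15686; G_3 = 15686−1 = 15685
step 3: 15685 = 5^(5 + 1) + 2·5^2 + 2·5; sub 6 for 5: 6^(6 + 1) + 2·6^2 + 2·6; = 280020; G_4 = 280020−1 = 280019
step 4: 280019 = 6^(6 + 1) + 2·6^2 + 6 + 5; sub 7 for 6: 7^(7 + 1) + 2·7^2 + 7 + 5; = 5764911; G_5 = 5764911−1 = 5764910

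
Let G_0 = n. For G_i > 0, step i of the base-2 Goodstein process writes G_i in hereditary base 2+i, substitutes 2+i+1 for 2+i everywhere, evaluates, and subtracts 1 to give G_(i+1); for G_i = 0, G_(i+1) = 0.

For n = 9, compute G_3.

step 0: 9 = 2^(2 + 1) + 1; sub 3 for 2: 3^(3 + 1) + 1; = 82; G_1 = 82−1 = 81
step 1: 81 = 3^(3 + 1); sub 4 for 3: 4^(4 + 1); = 1024; G_2 = 1024−1 = 1023
step 2: 1023 = 3·4^4 + 3·4^3 + 3·4^2 + 3·4 + 3; sub 5 for 4: 3·5^5 + 3·5^3 + 3·5^2 + 3·5 + 3; = 9843; G_3 = 9843−1 = 9842
step 3: 9842 = 3·5^5 + 3·5^3 + 3·5^2 + 3·5 + 2; sub 6 for 5: 3·6^6 + 3·6^3 + 3·6^2 + 3·6 + 2; = 140744; G_4 = 140744−1 = 140743

9842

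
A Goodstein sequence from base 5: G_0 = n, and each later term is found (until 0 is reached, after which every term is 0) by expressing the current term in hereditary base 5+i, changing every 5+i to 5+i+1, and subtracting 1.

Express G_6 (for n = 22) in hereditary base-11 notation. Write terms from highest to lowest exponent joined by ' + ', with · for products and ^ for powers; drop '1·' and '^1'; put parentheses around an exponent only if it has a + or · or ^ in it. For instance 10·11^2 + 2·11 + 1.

i=0: 22 = 4·5 + 2 (b=5); 5→6: 4·6 + 2 = 26; 26−1 = 25
i=1: 25 = 4·6 + 1 (b=6); 6→7: 4·7 + 1 = 29; 29−1 = 28
i=2: 28 = 4·7 (b=7); 7→8: 4·8 = 32; 32−1 = 31
i=3: 31 = 3·8 + 7 (b=8); 8→9: 3·9 + 7 = 34; 34−1 = 33
i=4: 33 = 3·9 + 6 (b=9); 9→10: 3·10 + 6 = 36; 36−1 = 35
i=5: 35 = 3·10 + 5 (b=10); 10→11: 3·11 + 5 = 38; 38−1 = 37
i=6: 37 = 3·11 + 4 (b=11); 11→12: 3·12 + 4 = 40; 40−1 = 39

3·11 + 4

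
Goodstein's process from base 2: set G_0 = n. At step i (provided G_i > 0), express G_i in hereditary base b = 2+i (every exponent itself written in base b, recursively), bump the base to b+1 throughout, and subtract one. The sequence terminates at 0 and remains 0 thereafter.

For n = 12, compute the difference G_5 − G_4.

5484891

G_0=12  [base 2] 2^(2 + 1) + 2^2  →[2↦3]→  3^(3 + 1) + 3^3 = 108  −1 ⇒ G_1=107
G_1=107  [base 3] 3^(3 + 1) + 2·3^2 + 2·3 + 2  →[3↦4]→  4^(4 + 1) + 2·4^2 + 2·4 + 2 = 1066  −1 ⇒ G_2=1065
G_2=1065  [base 4] 4^(4 + 1) + 2·4^2 + 2·4 + 1  →[4↦5]→  5^(5 + 1) + 2·5^2 + 2·5 + 1 = 15686  −1 ⇒ G_3=15685
G_3=15685  [base 5] 5^(5 + 1) + 2·5^2 + 2·5  →[5↦6]→  6^(6 + 1) + 2·6^2 + 2·6 = 280020  −1 ⇒ G_4=280019
G_4=280019  [base 6] 6^(6 + 1) + 2·6^2 + 6 + 5  →[6↦7]→  7^(7 + 1) + 2·7^2 + 7 + 5 = 5764911  −1 ⇒ G_5=5764910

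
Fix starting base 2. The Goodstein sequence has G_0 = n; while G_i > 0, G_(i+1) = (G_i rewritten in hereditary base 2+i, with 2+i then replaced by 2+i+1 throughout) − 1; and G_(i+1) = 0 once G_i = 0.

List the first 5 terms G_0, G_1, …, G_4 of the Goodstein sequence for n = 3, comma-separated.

G_0 = 3. HB_2(3) = 2 + 1. Bump = 4. G_1 = 3.
G_1 = 3. HB_3(3) = 3. Bump = 4. G_2 = 3.
G_2 = 3. HB_4(3) = 3. Bump = 3. G_3 = 2.
G_3 = 2. HB_5(2) = 2. Bump = 2. G_4 = 1.

3, 3, 3, 2, 1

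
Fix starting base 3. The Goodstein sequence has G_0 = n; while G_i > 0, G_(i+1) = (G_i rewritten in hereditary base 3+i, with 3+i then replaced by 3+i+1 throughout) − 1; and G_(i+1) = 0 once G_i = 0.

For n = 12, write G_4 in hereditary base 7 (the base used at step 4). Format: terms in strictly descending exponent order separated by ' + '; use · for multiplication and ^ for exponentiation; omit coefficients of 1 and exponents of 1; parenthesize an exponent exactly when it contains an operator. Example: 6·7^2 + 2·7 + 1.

base 3: 12 = 3^2 + 3; at 4: 4^2 + 4 = 20; next = 19
base 4: 19 = 4^2 + 3; at 5: 5^2 + 3 = 28; next = 27
base 5: 27 = 5^2 + 2; at 6: 6^2 + 2 = 38; next = 37
base 6: 37 = 6^2 + 1; at 7: 7^2 + 1 = 50; next = 49
base 7: 49 = 7^2; at 8: 8^2 = 64; next = 63

7^2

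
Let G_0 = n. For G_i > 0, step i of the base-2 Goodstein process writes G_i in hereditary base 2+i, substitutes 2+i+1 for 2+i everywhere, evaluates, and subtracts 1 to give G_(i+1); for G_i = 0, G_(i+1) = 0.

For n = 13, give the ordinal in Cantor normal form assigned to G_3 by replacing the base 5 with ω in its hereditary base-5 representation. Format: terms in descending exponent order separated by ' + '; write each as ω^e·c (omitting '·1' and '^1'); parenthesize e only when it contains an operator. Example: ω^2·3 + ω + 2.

base 2: 13 = 2^(2 + 1) + 2^2 + 1; at 3: 3^(3 + 1) + 3^3 + 1 = 109; next = 108
base 3: 108 = 3^(3 + 1) + 3^3; at 4: 4^(4 + 1) + 4^4 = 1280; next = 1279
base 4: 1279 = 4^(4 + 1) + 3·4^3 + 3·4^2 + 3·4 + 3; at 5: 5^(5 + 1) + 3·5^3 + 3·5^2 + 3·5 + 3 = 16093; next = 16092
base 5: 16092 = 5^(5 + 1) + 3·5^3 + 3·5^2 + 3·5 + 2; at 6: 6^(6 + 1) + 3·6^3 + 3·6^2 + 3·6 + 2 = 280712; next = 280711

ω^(ω + 1) + ω^3·3 + ω^2·3 + ω·3 + 2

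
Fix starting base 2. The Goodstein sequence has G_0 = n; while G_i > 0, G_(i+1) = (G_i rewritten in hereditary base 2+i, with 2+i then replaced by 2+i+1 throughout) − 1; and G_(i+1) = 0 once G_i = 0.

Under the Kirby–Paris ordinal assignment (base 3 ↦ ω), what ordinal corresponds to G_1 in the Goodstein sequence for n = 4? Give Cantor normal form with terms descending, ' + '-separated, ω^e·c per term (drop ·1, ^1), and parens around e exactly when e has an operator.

ω^2·2 + ω·2 + 2

G_0 = 4. HB_2(4) = 2^2. Bump = 27. G_1 = 26.
G_1 = 26. HB_3(26) = 2·3^2 + 2·3 + 2. Bump = 42. G_2 = 41.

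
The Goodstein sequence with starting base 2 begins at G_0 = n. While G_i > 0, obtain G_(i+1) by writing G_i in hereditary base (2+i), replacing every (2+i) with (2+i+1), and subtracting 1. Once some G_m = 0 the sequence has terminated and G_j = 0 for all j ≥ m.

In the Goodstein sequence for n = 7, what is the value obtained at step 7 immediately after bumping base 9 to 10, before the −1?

i=0: 7 = 2^2 + 2 + 1 (b=2); 2→3: 3^3 + 3 + 1 = 31; 31−1 = 30
i=1: 30 = 3^3 + 3 (b=3); 3→4: 4^4 + 4 = 260; 260−1 = 259
i=2: 259 = 4^4 + 3 (b=4); 4→5: 5^5 + 3 = 3128; 3128−1 = 3127
i=3: 3127 = 5^5 + 2 (b=5); 5→6: 6^6 + 2 = 46658; 46658−1 = 46657
i=4: 46657 = 6^6 + 1 (b=6); 6→7: 7^7 + 1 = 823544; 823544−1 = 823543
i=5: 823543 = 7^7 (b=7); 7→8: 8^8 = 16777216; 16777216−1 = 16777215
i=6: 16777215 = 7·8^7 + 7·8^6 + 7·8^5 + 7·8^4 + 7·8^3 + 7·8^2 + 7·8 + 7 (b=8); 8→9: 7·9^7 + 7·9^6 + 7·9^5 + 7·9^4 + 7·9^3 + 7·9^2 + 7·9 + 7 = 37665880; 37665880−1 = 37665879
i=7: 37665879 = 7·9^7 + 7·9^6 + 7·9^5 + 7·9^4 + 7·9^3 + 7·9^2 + 7·9 + 6 (b=9); 9→10: 7·10^7 + 7·10^6 + 7·10^5 + 7·10^4 + 7·10^3 + 7·10^2 + 7·10 + 6 = 77777776; 77777776−1 = 77777775

77777776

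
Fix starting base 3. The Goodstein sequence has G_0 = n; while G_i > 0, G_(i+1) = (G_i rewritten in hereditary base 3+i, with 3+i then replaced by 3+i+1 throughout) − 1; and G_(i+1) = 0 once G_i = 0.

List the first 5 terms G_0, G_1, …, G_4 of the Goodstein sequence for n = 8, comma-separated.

G_0 = 8. HB_3(8) = 2·3 + 2. Bump = 10. G_1 = 9.
G_1 = 9. HB_4(9) = 2·4 + 1. Bump = 11. G_2 = 10.
G_2 = 10. HB_5(10) = 2·5. Bump = 12. G_3 = 11.
G_3 = 11. HB_6(11) = 6 + 5. Bump = 12. G_4 = 11.

8, 9, 10, 11, 11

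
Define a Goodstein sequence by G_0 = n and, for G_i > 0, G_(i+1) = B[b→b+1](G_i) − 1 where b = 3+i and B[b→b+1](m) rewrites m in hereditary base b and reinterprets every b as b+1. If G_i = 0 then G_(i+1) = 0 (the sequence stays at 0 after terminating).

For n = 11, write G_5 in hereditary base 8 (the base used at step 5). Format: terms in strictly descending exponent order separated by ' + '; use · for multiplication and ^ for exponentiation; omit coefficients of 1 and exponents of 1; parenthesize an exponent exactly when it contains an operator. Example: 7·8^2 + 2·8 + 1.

step 0: 11 = 3^2 + 2; sub 4 for 3: 4^2 + 2; = 18; G_1 = 18−1 = 17
step 1: 17 = 4^2 + 1; sub 5 for 4: 5^2 + 1; = 26; G_2 = 26−1 = 25
step 2: 25 = 5^2; sub 6 for 5: 6^2; = 36; G_3 = 36−1 = 35
step 3: 35 = 5·6 + 5; sub 7 for 6: 5·7 + 5; = 40; G_4 = 40−1 = 39
step 4: 39 = 5·7 + 4; sub 8 for 7: 5·8 + 4; = 44; G_5 = 44−1 = 43

5·8 + 3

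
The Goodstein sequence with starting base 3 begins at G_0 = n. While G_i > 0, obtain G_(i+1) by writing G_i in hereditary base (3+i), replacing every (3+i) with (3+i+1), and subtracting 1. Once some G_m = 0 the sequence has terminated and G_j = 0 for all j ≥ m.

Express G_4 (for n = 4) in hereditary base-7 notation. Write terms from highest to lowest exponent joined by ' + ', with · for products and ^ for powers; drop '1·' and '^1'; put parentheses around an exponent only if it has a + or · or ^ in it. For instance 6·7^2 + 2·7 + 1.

G_0=4  [base 3] 3 + 1  →[3↦4]→  4 + 1 = 5  −1 ⇒ G_1=4
G_1=4  [base 4] 4  →[4↦5]→  5 = 5  −1 ⇒ G_2=4
G_2=4  [base 5] 4  →[5↦6]→  4 = 4  −1 ⇒ G_3=3
G_3=3  [base 6] 3  →[6↦7]→  3 = 3  −1 ⇒ G_4=2
G_4=2  [base 7] 2  →[7↦8]→  2 = 2  −1 ⇒ G_5=1

2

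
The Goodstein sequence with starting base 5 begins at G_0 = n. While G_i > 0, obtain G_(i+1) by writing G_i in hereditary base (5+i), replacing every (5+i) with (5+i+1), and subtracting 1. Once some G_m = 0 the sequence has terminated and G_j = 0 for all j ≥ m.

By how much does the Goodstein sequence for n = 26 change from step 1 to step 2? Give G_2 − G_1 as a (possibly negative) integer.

G_0 = 26. HB_5(26) = 5^2 + 1. Bump = 37. G_1 = 36.
G_1 = 36. HB_6(36) = 6^2. Bump = 49. G_2 = 48.

12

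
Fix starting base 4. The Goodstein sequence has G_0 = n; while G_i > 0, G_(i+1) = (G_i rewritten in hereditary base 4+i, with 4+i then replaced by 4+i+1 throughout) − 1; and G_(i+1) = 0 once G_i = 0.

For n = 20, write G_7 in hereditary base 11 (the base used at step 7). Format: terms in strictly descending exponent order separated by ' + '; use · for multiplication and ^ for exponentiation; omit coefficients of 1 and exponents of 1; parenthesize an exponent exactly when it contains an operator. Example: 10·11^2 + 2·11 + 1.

9·11 + 8

i=0: 20 = 4^2 + 4 (b=4); 4→5: 5^2 + 5 = 30; 30−1 = 29
i=1: 29 = 5^2 + 4 (b=5); 5→6: 6^2 + 4 = 40; 40−1 = 39
i=2: 39 = 6^2 + 3 (b=6); 6→7: 7^2 + 3 = 52; 52−1 = 51
i=3: 51 = 7^2 + 2 (b=7); 7→8: 8^2 + 2 = 66; 66−1 = 65
i=4: 65 = 8^2 + 1 (b=8); 8→9: 9^2 + 1 = 82; 82−1 = 81
i=5: 81 = 9^2 (b=9); 9→10: 10^2 = 100; 100−1 = 99
i=6: 99 = 9·10 + 9 (b=10); 10→11: 9·11 + 9 = 108; 108−1 = 107
i=7: 107 = 9·11 + 8 (b=11); 11→12: 9·12 + 8 = 116; 116−1 = 115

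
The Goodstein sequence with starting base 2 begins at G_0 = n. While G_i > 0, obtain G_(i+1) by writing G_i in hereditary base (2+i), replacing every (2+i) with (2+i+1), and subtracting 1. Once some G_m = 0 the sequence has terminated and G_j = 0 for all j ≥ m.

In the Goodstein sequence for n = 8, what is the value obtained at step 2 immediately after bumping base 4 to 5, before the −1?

6311

8 —HB2→ 2^(2 + 1) —bump→ 3^(3 + 1) = 81 —(−1)→ 80
80 —HB3→ 2·3^3 + 2·3^2 + 2·3 + 2 —bump→ 2·4^4 + 2·4^2 + 2·4 + 2 = 554 —(−1)→ 553
553 —HB4→ 2·4^4 + 2·4^2 + 2·4 + 1 —bump→ 2·5^5 + 2·5^2 + 2·5 + 1 = 6311 —(−1)→ 6310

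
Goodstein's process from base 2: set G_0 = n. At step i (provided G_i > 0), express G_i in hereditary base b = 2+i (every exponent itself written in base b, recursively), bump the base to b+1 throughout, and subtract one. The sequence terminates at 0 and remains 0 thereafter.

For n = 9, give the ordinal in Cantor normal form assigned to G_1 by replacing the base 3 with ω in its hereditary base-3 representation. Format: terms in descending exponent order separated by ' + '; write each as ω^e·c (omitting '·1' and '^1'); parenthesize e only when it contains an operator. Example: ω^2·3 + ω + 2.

G_0 = 9. HB_2(9) = 2^(2 + 1) + 1. Bump = 82. G_1 = 81.
G_1 = 81. HB_3(81) = 3^(3 + 1). Bump = 1024. G_2 = 1023.

ω^(ω + 1)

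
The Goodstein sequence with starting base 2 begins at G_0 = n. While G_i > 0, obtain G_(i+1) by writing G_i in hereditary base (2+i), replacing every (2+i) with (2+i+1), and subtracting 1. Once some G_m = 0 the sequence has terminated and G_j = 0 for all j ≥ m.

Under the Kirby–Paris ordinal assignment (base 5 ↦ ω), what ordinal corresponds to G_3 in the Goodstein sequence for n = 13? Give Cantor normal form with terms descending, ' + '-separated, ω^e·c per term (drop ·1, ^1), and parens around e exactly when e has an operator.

ω^(ω + 1) + ω^3·3 + ω^2·3 + ω·3 + 2

step 0: 13 = 2^(2 + 1) + 2^2 + 1; sub 3 for 2: 3^(3 + 1) + 3^3 + 1; = 109; G_1 = 109−1 = 108
step 1: 108 = 3^(3 + 1) + 3^3; sub 4 for 3: 4^(4 + 1) + 4^4; = 1280; G_2 = 1280−1 = 1279
step 2: 1279 = 4^(4 + 1) + 3·4^3 + 3·4^2 + 3·4 + 3; sub 5 for 4: 5^(5 + 1) + 3·5^3 + 3·5^2 + 3·5 + 3; = 16093; G_3 = 16093−1 = 16092
step 3: 16092 = 5^(5 + 1) + 3·5^3 + 3·5^2 + 3·5 + 2; sub 6 for 5: 6^(6 + 1) + 3·6^3 + 3·6^2 + 3·6 + 2; = 280712; G_4 = 280712−1 = 280711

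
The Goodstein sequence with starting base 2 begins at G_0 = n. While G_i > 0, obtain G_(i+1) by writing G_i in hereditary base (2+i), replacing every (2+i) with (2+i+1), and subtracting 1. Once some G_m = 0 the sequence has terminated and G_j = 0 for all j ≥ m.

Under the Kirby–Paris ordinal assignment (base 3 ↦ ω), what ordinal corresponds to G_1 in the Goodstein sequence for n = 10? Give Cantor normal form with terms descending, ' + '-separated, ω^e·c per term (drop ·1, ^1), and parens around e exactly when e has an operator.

G_0=10  [base 2] 2^(2 + 1) + 2  →[2↦3]→  3^(3 + 1) + 3 = 84  −1 ⇒ G_1=83
G_1=83  [base 3] 3^(3 + 1) + 2  →[3↦4]→  4^(4 + 1) + 2 = 1026  −1 ⇒ G_2=1025

ω^(ω + 1) + 2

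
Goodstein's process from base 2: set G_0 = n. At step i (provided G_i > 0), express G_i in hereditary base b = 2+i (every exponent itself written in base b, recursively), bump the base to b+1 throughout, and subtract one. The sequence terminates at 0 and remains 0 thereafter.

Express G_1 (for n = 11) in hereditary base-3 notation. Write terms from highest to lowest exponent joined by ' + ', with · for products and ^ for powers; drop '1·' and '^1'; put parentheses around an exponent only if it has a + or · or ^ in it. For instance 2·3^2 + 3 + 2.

(0) 11|_2 = 2^(2 + 1) + 2 + 1 ↦ 3^(3 + 1) + 3 + 1|_3 = 85 ⇒ 84
(1) 84|_3 = 3^(3 + 1) + 3 ↦ 4^(4 + 1) + 4|_4 = 1028 ⇒ 1027

3^(3 + 1) + 3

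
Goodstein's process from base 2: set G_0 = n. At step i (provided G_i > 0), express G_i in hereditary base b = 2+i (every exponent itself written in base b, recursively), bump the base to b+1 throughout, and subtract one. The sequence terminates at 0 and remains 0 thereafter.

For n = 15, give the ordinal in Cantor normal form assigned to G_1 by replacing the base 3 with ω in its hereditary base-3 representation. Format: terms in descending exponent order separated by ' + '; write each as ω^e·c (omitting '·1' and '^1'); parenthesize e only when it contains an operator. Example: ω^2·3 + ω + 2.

step 0: 15 = 2^(2 + 1) + 2^2 + 2 + 1; sub 3 for 2: 3^(3 + 1) + 3^3 + 3 + 1; = 112; G_1 = 112−1 = 111
step 1: 111 = 3^(3 + 1) + 3^3 + 3; sub 4 for 3: 4^(4 + 1) + 4^4 + 4; = 1284; G_2 = 1284−1 = 1283

ω^(ω + 1) + ω^ω + ω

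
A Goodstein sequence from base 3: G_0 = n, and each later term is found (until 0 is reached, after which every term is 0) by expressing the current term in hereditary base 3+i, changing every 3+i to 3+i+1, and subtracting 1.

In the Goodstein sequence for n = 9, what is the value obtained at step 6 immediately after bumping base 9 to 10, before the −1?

step 0: 9 = 3^2; sub 4 for 3: 4^2; = 16; G_1 = 16−1 = 15
step 1: 15 = 3·4 + 3; sub 5 for 4: 3·5 + 3; = 18; G_2 = 18−1 = 17
step 2: 17 = 3·5 + 2; sub 6 for 5: 3·6 + 2; = 20; G_3 = 20−1 = 19
step 3: 19 = 3·6 + 1; sub 7 for 6: 3·7 + 1; = 22; G_4 = 22−1 = 21
step 4: 21 = 3·7; sub 8 for 7: 3·8; = 24; G_5 = 24−1 = 23
step 5: 23 = 2·8 + 7; sub 9 for 8: 2·9 + 7; = 25; G_6 = 25−1 = 24

26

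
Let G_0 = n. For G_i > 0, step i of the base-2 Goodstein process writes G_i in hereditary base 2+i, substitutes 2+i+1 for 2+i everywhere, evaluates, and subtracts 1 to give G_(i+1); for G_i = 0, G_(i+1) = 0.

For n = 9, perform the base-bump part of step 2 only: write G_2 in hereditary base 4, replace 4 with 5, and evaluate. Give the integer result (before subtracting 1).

step 0: 9 = 2^(2 + 1) + 1; sub 3 for 2: 3^(3 + 1) + 1; = 82; G_1 = 82−1 = 81
step 1: 81 = 3^(3 + 1); sub 4 for 3: 4^(4 + 1); = 1024; G_2 = 1024−1 = 1023

9843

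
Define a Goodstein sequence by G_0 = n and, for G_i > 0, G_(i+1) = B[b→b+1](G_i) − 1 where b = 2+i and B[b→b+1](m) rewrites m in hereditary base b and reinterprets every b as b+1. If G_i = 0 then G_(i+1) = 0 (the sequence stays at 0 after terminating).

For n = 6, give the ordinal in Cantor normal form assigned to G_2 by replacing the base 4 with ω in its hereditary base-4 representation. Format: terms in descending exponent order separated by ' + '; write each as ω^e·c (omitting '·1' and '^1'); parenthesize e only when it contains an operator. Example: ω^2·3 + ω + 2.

ω^ω + 1

G_0=6  [base 2] 2^2 + 2  →[2↦3]→  3^3 + 3 = 30  −1 ⇒ G_1=29
G_1=29  [base 3] 3^3 + 2  →[3↦4]→  4^4 + 2 = 258  −1 ⇒ G_2=257
G_2=257  [base 4] 4^4 + 1  →[4↦5]→  5^5 + 1 = 3126  −1 ⇒ G_3=3125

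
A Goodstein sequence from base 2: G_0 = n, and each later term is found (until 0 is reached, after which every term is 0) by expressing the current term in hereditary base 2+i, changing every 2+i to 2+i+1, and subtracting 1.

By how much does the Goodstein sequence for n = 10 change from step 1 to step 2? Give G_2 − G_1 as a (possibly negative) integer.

942

10 —HB2→ 2^(2 + 1) + 2 —bump→ 3^(3 + 1) + 3 = 84 —(−1)→ 83
83 —HB3→ 3^(3 + 1) + 2 —bump→ 4^(4 + 1) + 2 = 1026 —(−1)→ 1025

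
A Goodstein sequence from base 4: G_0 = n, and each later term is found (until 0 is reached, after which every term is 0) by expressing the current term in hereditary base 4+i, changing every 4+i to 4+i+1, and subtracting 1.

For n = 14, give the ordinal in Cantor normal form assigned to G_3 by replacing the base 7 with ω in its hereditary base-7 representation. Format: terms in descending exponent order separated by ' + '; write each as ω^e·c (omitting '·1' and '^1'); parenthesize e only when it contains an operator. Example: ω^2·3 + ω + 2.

ω·2 + 6

[0] 14 ≡ 3·4 + 2 (base 4). Lift 5: 17. −1: 16.
[1] 16 ≡ 3·5 + 1 (base 5). Lift 6: 19. −1: 18.
[2] 18 ≡ 3·6 (base 6). Lift 7: 21. −1: 20.
[3] 20 ≡ 2·7 + 6 (base 7). Lift 8: 22. −1: 21.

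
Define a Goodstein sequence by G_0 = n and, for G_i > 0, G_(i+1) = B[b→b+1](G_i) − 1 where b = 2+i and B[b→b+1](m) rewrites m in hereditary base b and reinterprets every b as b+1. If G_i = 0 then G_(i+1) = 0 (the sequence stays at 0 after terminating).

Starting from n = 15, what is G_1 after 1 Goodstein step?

step 0: 15 = 2^(2 + 1) + 2^2 + 2 + 1; sub 3 for 2: 3^(3 + 1) + 3^3 + 3 + 1; = 112; G_1 = 112−1 = 111
step 1: 111 = 3^(3 + 1) + 3^3 + 3; sub 4 for 3: 4^(4 + 1) + 4^4 + 4; = 1284; G_2 = 1284−1 = 1283

111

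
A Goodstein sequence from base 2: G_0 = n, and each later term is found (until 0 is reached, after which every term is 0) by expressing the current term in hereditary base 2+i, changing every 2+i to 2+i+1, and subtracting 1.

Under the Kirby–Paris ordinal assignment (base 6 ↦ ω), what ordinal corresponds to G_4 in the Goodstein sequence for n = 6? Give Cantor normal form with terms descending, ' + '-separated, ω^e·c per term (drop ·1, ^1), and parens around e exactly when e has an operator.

ω^5·5 + ω^4·5 + ω^3·5 + ω^2·5 + ω·5 + 5

i=0: 6 = 2^2 + 2 (b=2); 2→3: 3^3 + 3 = 30; 30−1 = 29
i=1: 29 = 3^3 + 2 (b=3); 3→4: 4^4 + 2 = 258; 258−1 = 257
i=2: 257 = 4^4 + 1 (b=4); 4→5: 5^5 + 1 = 3126; 3126−1 = 3125
i=3: 3125 = 5^5 (b=5); 5→6: 6^6 = 46656; 46656−1 = 46655
i=4: 46655 = 5·6^5 + 5·6^4 + 5·6^3 + 5·6^2 + 5·6 + 5 (b=6); 6→7: 5·7^5 + 5·7^4 + 5·7^3 + 5·7^2 + 5·7 + 5 = 98040; 98040−1 = 98039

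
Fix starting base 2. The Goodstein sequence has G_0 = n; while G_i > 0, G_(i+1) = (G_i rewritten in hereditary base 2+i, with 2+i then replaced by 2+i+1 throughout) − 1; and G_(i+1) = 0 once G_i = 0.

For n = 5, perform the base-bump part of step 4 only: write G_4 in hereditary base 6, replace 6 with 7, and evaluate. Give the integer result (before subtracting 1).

1198

G_0 = 5. HB_2(5) = 2^2 + 1. Bump = 28. G_1 = 27.
G_1 = 27. HB_3(27) = 3^3. Bump = 256. G_2 = 255.
G_2 = 255. HB_4(255) = 3·4^3 + 3·4^2 + 3·4 + 3. Bump = 468. G_3 = 467.
G_3 = 467. HB_5(467) = 3·5^3 + 3·5^2 + 3·5 + 2. Bump = 776. G_4 = 775.
G_4 = 775. HB_6(775) = 3·6^3 + 3·6^2 + 3·6 + 1. Bump = 1198. G_5 = 1197.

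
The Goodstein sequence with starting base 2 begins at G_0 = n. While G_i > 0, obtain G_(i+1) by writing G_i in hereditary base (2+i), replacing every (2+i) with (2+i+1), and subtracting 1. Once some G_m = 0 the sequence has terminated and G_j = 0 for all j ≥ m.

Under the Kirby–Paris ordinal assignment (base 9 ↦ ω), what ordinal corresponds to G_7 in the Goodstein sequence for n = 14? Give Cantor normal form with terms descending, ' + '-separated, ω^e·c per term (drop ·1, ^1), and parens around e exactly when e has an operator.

ω^(ω + 1) + ω^5·5 + ω^4·5 + ω^3·5 + ω^2·5 + ω·5 + 2

G_0 = 14. HB_2(14) = 2^(2 + 1) + 2^2 + 2. Bump = 111. G_1 = 110.
G_1 = 110. HB_3(110) = 3^(3 + 1) + 3^3 + 2. Bump = 1282. G_2 = 1281.
G_2 = 1281. HB_4(1281) = 4^(4 + 1) + 4^4 + 1. Bump = 18751. G_3 = 18750.
G_3 = 18750. HB_5(18750) = 5^(5 + 1) + 5^5. Bump = 326592. G_4 = 326591.
G_4 = 326591. HB_6(326591) = 6^(6 + 1) + 5·6^5 + 5·6^4 + 5·6^3 + 5·6^2 + 5·6 + 5. Bump = 5862841. G_5 = 5862840.
G_5 = 5862840. HB_7(5862840) = 7^(7 + 1) + 5·7^5 + 5·7^4 + 5·7^3 + 5·7^2 + 5·7 + 4. Bump = 134404972. G_6 = 134404971.
G_6 = 134404971. HB_8(134404971) = 8^(8 + 1) + 5·8^5 + 5·8^4 + 5·8^3 + 5·8^2 + 5·8 + 3. Bump = 3487116549. G_7 = 3487116548.
G_7 = 3487116548. HB_9(3487116548) = 9^(9 + 1) + 5·9^5 + 5·9^4 + 5·9^3 + 5·9^2 + 5·9 + 2. Bump = 100000555552. G_8 = 100000555551.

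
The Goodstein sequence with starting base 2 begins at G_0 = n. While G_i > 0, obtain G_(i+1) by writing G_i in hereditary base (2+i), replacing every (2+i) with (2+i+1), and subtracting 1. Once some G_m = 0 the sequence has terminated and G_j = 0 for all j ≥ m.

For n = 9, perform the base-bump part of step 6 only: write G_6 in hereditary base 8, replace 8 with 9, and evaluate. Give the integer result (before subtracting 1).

1162263922

G_0=9  [base 2] 2^(2 + 1) + 1  →[2↦3]→  3^(3 + 1) + 1 = 82  −1 ⇒ G_1=81
G_1=81  [base 3] 3^(3 + 1)  →[3↦4]→  4^(4 + 1) = 1024  −1 ⇒ G_2=1023
G_2=1023  [base 4] 3·4^4 + 3·4^3 + 3·4^2 + 3·4 + 3  →[4↦5]→  3·5^5 + 3·5^3 + 3·5^2 + 3·5 + 3 = 9843  −1 ⇒ G_3=9842
G_3=9842  [base 5] 3·5^5 + 3·5^3 + 3·5^2 + 3·5 + 2  →[5↦6]→  3·6^6 + 3·6^3 + 3·6^2 + 3·6 + 2 = 140744  −1 ⇒ G_4=140743
G_4=140743  [base 6] 3·6^6 + 3·6^3 + 3·6^2 + 3·6 + 1  →[6↦7]→  3·7^7 + 3·7^3 + 3·7^2 + 3·7 + 1 = 2471827  −1 ⇒ G_5=2471826
G_5=2471826  [base 7] 3·7^7 + 3·7^3 + 3·7^2 + 3·7  →[7↦8]→  3·8^8 + 3·8^3 + 3·8^2 + 3·8 = 50333400  −1 ⇒ G_6=50333399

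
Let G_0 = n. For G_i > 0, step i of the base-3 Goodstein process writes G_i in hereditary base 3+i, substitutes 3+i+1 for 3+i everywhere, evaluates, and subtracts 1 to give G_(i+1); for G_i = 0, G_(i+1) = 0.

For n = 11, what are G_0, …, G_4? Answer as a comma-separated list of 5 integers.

11, 17, 25, 35, 39

i=0: 11 = 3^2 + 2 (b=3); 3→4: 4^2 + 2 = 18; 18−1 = 17
i=1: 17 = 4^2 + 1 (b=4); 4→5: 5^2 + 1 = 26; 26−1 = 25
i=2: 25 = 5^2 (b=5); 5→6: 6^2 = 36; 36−1 = 35
i=3: 35 = 5·6 + 5 (b=6); 6→7: 5·7 + 5 = 40; 40−1 = 39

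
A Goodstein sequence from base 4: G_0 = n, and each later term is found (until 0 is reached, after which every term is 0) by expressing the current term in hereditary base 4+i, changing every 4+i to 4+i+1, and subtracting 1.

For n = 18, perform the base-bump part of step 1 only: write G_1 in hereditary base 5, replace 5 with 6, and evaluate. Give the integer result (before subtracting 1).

step 0: 18 = 4^2 + 2; sub 5 for 4: 5^2 + 2; = 27; G_1 = 27−1 = 26
step 1: 26 = 5^2 + 1; sub 6 for 5: 6^2 + 1; = 37; G_2 = 37−1 = 36

37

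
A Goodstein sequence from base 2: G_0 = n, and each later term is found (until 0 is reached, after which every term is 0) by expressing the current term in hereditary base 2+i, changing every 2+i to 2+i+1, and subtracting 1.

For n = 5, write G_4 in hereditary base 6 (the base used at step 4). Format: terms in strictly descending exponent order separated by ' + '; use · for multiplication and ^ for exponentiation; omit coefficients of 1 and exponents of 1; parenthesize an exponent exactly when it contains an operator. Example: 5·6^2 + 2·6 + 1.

3·6^3 + 3·6^2 + 3·6 + 1

G_0=5  [base 2] 2^2 + 1  →[2↦3]→  3^3 + 1 = 28  −1 ⇒ G_1=27
G_1=27  [base 3] 3^3  →[3↦4]→  4^4 = 256  −1 ⇒ G_2=255
G_2=255  [base 4] 3·4^3 + 3·4^2 + 3·4 + 3  →[4↦5]→  3·5^3 + 3·5^2 + 3·5 + 3 = 468  −1 ⇒ G_3=467
G_3=467  [base 5] 3·5^3 + 3·5^2 + 3·5 + 2  →[5↦6]→  3·6^3 + 3·6^2 + 3·6 + 2 = 776  −1 ⇒ G_4=775
G_4=775  [base 6] 3·6^3 + 3·6^2 + 3·6 + 1  →[6↦7]→  3·7^3 + 3·7^2 + 3·7 + 1 = 1198  −1 ⇒ G_5=1197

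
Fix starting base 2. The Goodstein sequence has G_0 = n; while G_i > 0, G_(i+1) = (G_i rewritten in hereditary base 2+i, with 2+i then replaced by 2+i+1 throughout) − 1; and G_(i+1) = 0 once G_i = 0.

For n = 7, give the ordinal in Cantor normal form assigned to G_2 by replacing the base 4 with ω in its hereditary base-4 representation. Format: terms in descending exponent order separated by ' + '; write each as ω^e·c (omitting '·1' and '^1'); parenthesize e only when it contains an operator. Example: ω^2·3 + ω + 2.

ω^ω + 3

G_0 = 7. HB_2(7) = 2^2 + 2 + 1. Bump = 31. G_1 = 30.
G_1 = 30. HB_3(30) = 3^3 + 3. Bump = 260. G_2 = 259.
G_2 = 259. HB_4(259) = 4^4 + 3. Bump = 3128. G_3 = 3127.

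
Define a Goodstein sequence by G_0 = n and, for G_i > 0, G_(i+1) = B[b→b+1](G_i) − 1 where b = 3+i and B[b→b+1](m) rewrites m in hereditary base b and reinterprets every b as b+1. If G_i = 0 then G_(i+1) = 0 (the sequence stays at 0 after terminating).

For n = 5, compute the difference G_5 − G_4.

-1

(0) 5|_3 = 3 + 2 ↦ 4 + 2|_4 = 6 ⇒ 5
(1) 5|_4 = 4 + 1 ↦ 5 + 1|_5 = 6 ⇒ 5
(2) 5|_5 = 5 ↦ 6|_6 = 6 ⇒ 5
(3) 5|_6 = 5 ↦ 5|_7 = 5 ⇒ 4
(4) 4|_7 = 4 ↦ 4|_8 = 4 ⇒ 3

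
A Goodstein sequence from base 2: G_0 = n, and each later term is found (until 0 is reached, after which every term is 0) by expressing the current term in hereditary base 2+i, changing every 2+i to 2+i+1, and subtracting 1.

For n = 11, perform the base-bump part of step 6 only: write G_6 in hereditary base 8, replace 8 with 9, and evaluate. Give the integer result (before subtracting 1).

(0) 11|_2 = 2^(2 + 1) + 2 + 1 ↦ 3^(3 + 1) + 3 + 1|_3 = 85 ⇒ 84
(1) 84|_3 = 3^(3 + 1) + 3 ↦ 4^(4 + 1) + 4|_4 = 1028 ⇒ 1027
(2) 1027|_4 = 4^(4 + 1) + 3 ↦ 5^(5 + 1) + 3|_5 = 15628 ⇒ 15627
(3) 15627|_5 = 5^(5 + 1) + 2 ↦ 6^(6 + 1) + 2|_6 = 279938 ⇒ 279937
(4) 279937|_6 = 6^(6 + 1) + 1 ↦ 7^(7 + 1) + 1|_7 = 5764802 ⇒ 5764801
(5) 5764801|_7 = 7^(7 + 1) ↦ 8^(8 + 1)|_8 = 134217728 ⇒ 134217727
(6) 134217727|_8 = 7·8^8 + 7·8^7 + 7·8^6 + 7·8^5 + 7·8^4 + 7·8^3 + 7·8^2 + 7·8 + 7 ↦ 7·9^9 + 7·9^7 + 7·9^6 + 7·9^5 + 7·9^4 + 7·9^3 + 7·9^2 + 7·9 + 7|_9 = 2749609303 ⇒ 2749609302

2749609303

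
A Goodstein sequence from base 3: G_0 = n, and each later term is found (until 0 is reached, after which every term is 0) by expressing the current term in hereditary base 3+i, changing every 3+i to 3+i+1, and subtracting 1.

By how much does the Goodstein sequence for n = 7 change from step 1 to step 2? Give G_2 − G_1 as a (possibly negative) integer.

G_0=7  [base 3] 2·3 + 1  →[3↦4]→  2·4 + 1 = 9  −1 ⇒ G_1=8
G_1=8  [base 4] 2·4  →[4↦5]→  2·5 = 10  −1 ⇒ G_2=9

1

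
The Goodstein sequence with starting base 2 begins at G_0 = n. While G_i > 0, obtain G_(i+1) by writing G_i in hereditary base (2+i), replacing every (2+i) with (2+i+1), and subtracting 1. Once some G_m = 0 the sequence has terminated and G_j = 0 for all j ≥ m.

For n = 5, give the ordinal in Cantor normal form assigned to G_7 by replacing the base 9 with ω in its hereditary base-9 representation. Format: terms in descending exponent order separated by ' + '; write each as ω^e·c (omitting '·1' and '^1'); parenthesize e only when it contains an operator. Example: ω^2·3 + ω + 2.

5 —HB2→ 2^2 + 1 —bump→ 3^3 + 1 = 28 —(−1)→ 27
27 —HB3→ 3^3 —bump→ 4^4 = 256 —(−1)→ 255
255 —HB4→ 3·4^3 + 3·4^2 + 3·4 + 3 —bump→ 3·5^3 + 3·5^2 + 3·5 + 3 = 468 —(−1)→ 467
467 —HB5→ 3·5^3 + 3·5^2 + 3·5 + 2 —bump→ 3·6^3 + 3·6^2 + 3·6 + 2 = 776 —(−1)→ 775
775 —HB6→ 3·6^3 + 3·6^2 + 3·6 + 1 —bump→ 3·7^3 + 3·7^2 + 3·7 + 1 = 1198 —(−1)→ 1197
1197 —HB7→ 3·7^3 + 3·7^2 + 3·7 —bump→ 3·8^3 + 3·8^2 + 3·8 = 1752 —(−1)→ 1751
1751 —HB8→ 3·8^3 + 3·8^2 + 2·8 + 7 —bump→ 3·9^3 + 3·9^2 + 2·9 + 7 = 2455 —(−1)→ 2454
2454 —HB9→ 3·9^3 + 3·9^2 + 2·9 + 6 —bump→ 3·10^3 + 3·10^2 + 2·10 + 6 = 3326 —(−1)→ 3325

ω^3·3 + ω^2·3 + ω·2 + 6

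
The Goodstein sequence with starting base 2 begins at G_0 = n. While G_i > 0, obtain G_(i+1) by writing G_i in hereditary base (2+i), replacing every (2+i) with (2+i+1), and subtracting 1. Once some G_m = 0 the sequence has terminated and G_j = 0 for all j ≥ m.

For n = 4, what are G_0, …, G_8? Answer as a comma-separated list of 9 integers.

base 2: 4 = 2^2; at 3: 3^3 = 27; next = 26
base 3: 26 = 2·3^2 + 2·3 + 2; at 4: 2·4^2 + 2·4 + 2 = 42; next = 41
base 4: 41 = 2·4^2 + 2·4 + 1; at 5: 2·5^2 + 2·5 + 1 = 61; next = 60
base 5: 60 = 2·5^2 + 2·5; at 6: 2·6^2 + 2·6 = 84; next = 83
base 6: 83 = 2·6^2 + 6 + 5; at 7: 2·7^2 + 7 + 5 = 110; next = 109
base 7: 109 = 2·7^2 + 7 + 4; at 8: 2·8^2 + 8 + 4 = 140; next = 139
base 8: 139 = 2·8^2 + 8 + 3; at 9: 2·9^2 + 9 + 3 = 174; next = 173
base 9: 173 = 2·9^2 + 9 + 2; at 10: 2·10^2 + 10 + 2 = 212; next = 211

4, 26, 41, 60, 83, 109, 139, 173, 211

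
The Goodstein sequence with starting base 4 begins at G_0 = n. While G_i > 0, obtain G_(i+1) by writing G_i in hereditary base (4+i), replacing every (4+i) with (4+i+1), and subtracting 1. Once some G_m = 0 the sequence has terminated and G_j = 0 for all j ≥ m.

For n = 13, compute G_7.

22

G_0 = 13. HB_4(13) = 3·4 + 1. Bump = 16. G_1 = 15.
G_1 = 15. HB_5(15) = 3·5. Bump = 18. G_2 = 17.
G_2 = 17. HB_6(17) = 2·6 + 5. Bump = 19. G_3 = 18.
G_3 = 18. HB_7(18) = 2·7 + 4. Bump = 20. G_4 = 19.
G_4 = 19. HB_8(19) = 2·8 + 3. Bump = 21. G_5 = 20.
G_5 = 20. HB_9(20) = 2·9 + 2. Bump = 22. G_6 = 21.
G_6 = 21. HB_10(21) = 2·10 + 1. Bump = 23. G_7 = 22.
G_7 = 22. HB_11(22) = 2·11. Bump = 24. G_8 = 23.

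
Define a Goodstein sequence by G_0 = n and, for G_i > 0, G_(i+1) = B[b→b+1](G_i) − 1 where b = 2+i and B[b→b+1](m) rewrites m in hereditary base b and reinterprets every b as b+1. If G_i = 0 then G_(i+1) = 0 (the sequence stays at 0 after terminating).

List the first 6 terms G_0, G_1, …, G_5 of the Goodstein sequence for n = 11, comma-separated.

11 —HB2→ 2^(2 + 1) + 2 + 1 —bump→ 3^(3 + 1) + 3 + 1 = 85 —(−1)→ 84
84 —HB3→ 3^(3 + 1) + 3 —bump→ 4^(4 + 1) + 4 = 1028 —(−1)→ 1027
1027 —HB4→ 4^(4 + 1) + 3 —bump→ 5^(5 + 1) + 3 = 15628 —(−1)→ 15627
15627 —HB5→ 5^(5 + 1) + 2 —bump→ 6^(6 + 1) + 2 = 279938 —(−1)→ 279937
279937 —HB6→ 6^(6 + 1) + 1 —bump→ 7^(7 + 1) + 1 = 5764802 —(−1)→ 5764801

11, 84, 1027, 15627, 279937, 5764801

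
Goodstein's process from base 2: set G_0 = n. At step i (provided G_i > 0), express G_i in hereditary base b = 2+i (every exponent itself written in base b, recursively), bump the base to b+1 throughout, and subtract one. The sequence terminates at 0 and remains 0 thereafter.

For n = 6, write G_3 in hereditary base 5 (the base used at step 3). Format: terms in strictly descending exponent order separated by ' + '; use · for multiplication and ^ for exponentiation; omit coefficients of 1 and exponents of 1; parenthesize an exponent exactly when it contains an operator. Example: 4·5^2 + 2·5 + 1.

6 —HB2→ 2^2 + 2 —bump→ 3^3 + 3 = 30 —(−1)→ 29
29 —HB3→ 3^3 + 2 —bump→ 4^4 + 2 = 258 —(−1)→ 257
257 —HB4→ 4^4 + 1 —bump→ 5^5 + 1 = 3126 —(−1)→ 3125

5^5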